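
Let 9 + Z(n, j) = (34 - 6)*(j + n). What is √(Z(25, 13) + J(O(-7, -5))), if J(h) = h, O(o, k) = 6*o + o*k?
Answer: 2*√262 ≈ 32.373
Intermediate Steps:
O(o, k) = 6*o + k*o
Z(n, j) = -9 + 28*j + 28*n (Z(n, j) = -9 + (34 - 6)*(j + n) = -9 + 28*(j + n) = -9 + (28*j + 28*n) = -9 + 28*j + 28*n)
√(Z(25, 13) + J(O(-7, -5))) = √((-9 + 28*13 + 28*25) - 7*(6 - 5)) = √((-9 + 364 + 700) - 7*1) = √(1055 - 7) = √1048 = 2*√262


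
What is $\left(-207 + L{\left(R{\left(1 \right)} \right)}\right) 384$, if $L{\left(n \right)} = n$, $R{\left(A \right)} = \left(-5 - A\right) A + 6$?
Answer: $-79488$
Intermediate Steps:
$R{\left(A \right)} = 6 + A \left(-5 - A\right)$ ($R{\left(A \right)} = A \left(-5 - A\right) + 6 = 6 + A \left(-5 - A\right)$)
$\left(-207 + L{\left(R{\left(1 \right)} \right)}\right) 384 = \left(-207 - 0\right) 384 = \left(-207 + 0\right) 384 = \left(-207\right) 384 = -79488$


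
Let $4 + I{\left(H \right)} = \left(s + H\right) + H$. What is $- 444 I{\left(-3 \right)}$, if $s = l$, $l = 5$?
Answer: $2220$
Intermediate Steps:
$s = 5$
$I{\left(H \right)} = 1 + 2 H$ ($I{\left(H \right)} = -4 + \left(\left(5 + H\right) + H\right) = -4 + \left(5 + 2 H\right) = 1 + 2 H$)
$- 444 I{\left(-3 \right)} = - 444 \left(1 + 2 \left(-3\right)\right) = - 444 \left(1 - 6\right) = \left(-444\right) \left(-5\right) = 2220$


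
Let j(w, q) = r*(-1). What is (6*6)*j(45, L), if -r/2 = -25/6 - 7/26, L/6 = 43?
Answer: -4152/13 ≈ -319.38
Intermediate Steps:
L = 258 (L = 6*43 = 258)
r = 346/39 (r = -2*(-25/6 - 7/26) = -2*(-173/39) = 346/39 ≈ 8.8718)
j(w, q) = -346/39 (j(w, q) = (346/39)*(-1) = -346/39)
(6*6)*j(45, L) = (6*6)*(-346/39) = 36*(-346/39) = -4152/13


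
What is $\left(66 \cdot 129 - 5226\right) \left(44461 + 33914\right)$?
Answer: $257697000$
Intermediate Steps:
$\left(66 \cdot 129 - 5226\right) \left(44461 + 33914\right) = \left(8514 - 5226\right) 78375 = 3288 \cdot 78375 = 257697000$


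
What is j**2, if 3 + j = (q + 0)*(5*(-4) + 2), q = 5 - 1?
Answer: 5625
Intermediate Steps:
q = 4
j = -75 (j = -3 + (4 + 0)*(5*(-4) + 2) = -3 + 4*(-20 + 2) = -3 + 4*(-18) = -3 - 72 = -75)
j**2 = (-75)**2 = 5625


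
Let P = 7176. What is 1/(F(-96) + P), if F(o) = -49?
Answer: 1/7127 ≈ 0.00014031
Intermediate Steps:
1/(F(-96) + P) = 1/(-49 + 7176) = 1/7127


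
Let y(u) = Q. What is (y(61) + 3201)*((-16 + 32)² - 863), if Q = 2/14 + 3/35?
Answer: -68010101/35 ≈ -1.9431e+6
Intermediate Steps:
Q = 8/35 (Q = 2*(1/14) + 3*(1/35) = ⅐ + 3/35 = 8/35 ≈ 0.22857)
y(u) = 8/35
(y(61) + 3201)*((-16 + 32)² - 863) = (8/35 + 3201)*((-16 + 32)² - 863) = 112043*(16² - 863)/35 = 112043*(256 - 863)/35 = (112043/35)*(-607) = -68010101/35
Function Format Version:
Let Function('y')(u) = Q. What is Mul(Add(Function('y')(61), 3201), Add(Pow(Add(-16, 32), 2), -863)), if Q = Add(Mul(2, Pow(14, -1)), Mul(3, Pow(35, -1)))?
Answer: Rational(-68010101, 35) ≈ -1.9431e+6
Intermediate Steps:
Q = Rational(8, 35) (Q = Add(Mul(2, Rational(1, 14)), Mul(3, Rational(1, 35))) = Add(Rational(1, 7), Rational(3, 35)) = Rational(8, 35) ≈ 0.22857)
Function('y')(u) = Rational(8, 35)
Mul(Add(Function('y')(61), 3201), Add(Pow(Add(-16, 32), 2), -863)) = Mul(Add(Rational(8, 35), 3201), Add(Pow(Add(-16, 32), 2), -863)) = Mul(Rational(112043, 35), Add(Pow(16, 2), -863)) = Mul(Rational(112043, 35), Add(256, -863)) = Mul(Rational(112043, 35), -607) = Rational(-68010101, 35)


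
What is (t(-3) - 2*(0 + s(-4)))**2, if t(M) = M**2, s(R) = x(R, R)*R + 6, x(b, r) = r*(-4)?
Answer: 15625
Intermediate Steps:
x(b, r) = -4*r
s(R) = 6 - 4*R**2 (s(R) = (-4*R)*R + 6 = -4*R**2 + 6 = 6 - 4*R**2)
(t(-3) - 2*(0 + s(-4)))**2 = ((-3)**2 - 2*(0 + (6 - 4*(-4)**2)))**2 = (9 - 2*(0 + (6 - 4*16)))**2 = (9 - 2*(0 + (6 - 64)))**2 = (9 - 2*(0 - 58))**2 = (9 - 2*(-58))**2 = (9 + 116)**2 = 125**2 = 15625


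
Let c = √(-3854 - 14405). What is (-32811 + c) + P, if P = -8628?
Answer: -41439 + 31*I*√19 ≈ -41439.0 + 135.13*I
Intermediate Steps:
c = 31*I*√19 (c = √(-18259) = 31*I*√19 ≈ 135.13*I)
(-32811 + c) + P = (-32811 + 31*I*√19) - 8628 = -41439 + 31*I*√19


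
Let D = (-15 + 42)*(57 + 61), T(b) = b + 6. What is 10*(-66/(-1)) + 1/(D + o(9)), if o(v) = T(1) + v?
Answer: 2113321/3202 ≈ 660.00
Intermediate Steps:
T(b) = 6 + b
o(v) = 7 + v (o(v) = (6 + 1) + v = 7 + v)
D = 3186 (D = 27*118 = 3186)
10*(-66/(-1)) + 1/(D + o(9)) = 10*(-66/(-1)) + 1/(3186 + (7 + 9)) = 10*(-66*(-1)) + 1/(3186 + 16) = 10*66 + 1/3202 = 660 + 1/3202 = 2113321/3202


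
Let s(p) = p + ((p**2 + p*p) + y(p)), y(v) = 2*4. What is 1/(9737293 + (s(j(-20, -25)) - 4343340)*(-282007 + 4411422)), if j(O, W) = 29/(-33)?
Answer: -1089/19531659120701468 ≈ -5.5756e-14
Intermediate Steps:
j(O, W) = -29/33 (j(O, W) = 29*(-1/33) = -29/33)
y(v) = 8
s(p) = 8 + p + 2*p**2 (s(p) = p + ((p**2 + p*p) + 8) = p + ((p**2 + p**2) + 8) = p + (2*p**2 + 8) = p + (8 + 2*p**2) = 8 + p + 2*p**2)
1/(9737293 + (s(j(-20, -25)) - 4343340)*(-282007 + 4411422)) = 1/(9737293 + ((8 - 29/33 + 2*(-29/33)**2) - 4343340)*(-282007 + 4411422)) = 1/(9737293 + ((8 - 29/33 + 2*(841/1089)) - 4343340)*4129415) = 1/(9737293 + ((8 - 29/33 + 1682/1089) - 4343340)*4129415) = 1/(9737293 + (9437/1089 - 4343340)*4129415) = 1/(9737293 - 4729887823/1089*4129415) = 1/(9737293 - 19531669724613545/1089) = 1/(-19531659120701468/1089) = -1089/19531659120701468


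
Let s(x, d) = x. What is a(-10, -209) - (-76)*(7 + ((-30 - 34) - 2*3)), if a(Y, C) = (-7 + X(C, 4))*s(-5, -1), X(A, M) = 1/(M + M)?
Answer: -38029/8 ≈ -4753.6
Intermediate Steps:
X(A, M) = 1/(2*M)
a(Y, C) = 275/8 (a(Y, C) = (-7 + (1/2)/4)*(-5) = (-7 + (1/2)*(1/4))*(-5) = (-7 + 1/8)*(-5) = -55/8*(-5) = 275/8)
a(-10, -209) - (-76)*(7 + ((-30 - 34) - 2*3)) = 275/8 - (-76)*(7 + ((-30 - 34) - 2*3)) = 275/8 - (-76)*(7 + (-64 - 6)) = 275/8 - (-76)*(7 - 70) = 275/8 - (-76)*(-63) = 275/8 - 1*4788 = 275/8 - 4788 = -38029/8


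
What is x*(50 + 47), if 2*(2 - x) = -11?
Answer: 1455/2 ≈ 727.50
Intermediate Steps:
x = 15/2 (x = 2 - ½*(-11) = 2 + 11/2 = 15/2 ≈ 7.5000)
x*(50 + 47) = 15*(50 + 47)/2 = (15/2)*97 = 1455/2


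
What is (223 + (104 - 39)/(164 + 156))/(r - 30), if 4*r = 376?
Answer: 14285/4096 ≈ 3.4875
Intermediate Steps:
r = 94 (r = (1/4)*376 = 94)
(223 + (104 - 39)/(164 + 156))/(r - 30) = (223 + (104 - 39)/(164 + 156))/(94 - 30) = (223 + 65/320)/64 = (223 + 65*(1/320))*(1/64) = (223 + 13/64)*(1/64) = (14285/64)*(1/64) = 14285/4096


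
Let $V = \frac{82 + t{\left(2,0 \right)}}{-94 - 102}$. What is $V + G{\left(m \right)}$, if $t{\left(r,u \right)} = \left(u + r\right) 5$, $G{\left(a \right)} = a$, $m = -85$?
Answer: $- \frac{4188}{49} \approx -85.469$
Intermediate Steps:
$t{\left(r,u \right)} = 5 r + 5 u$ ($t{\left(r,u \right)} = \left(r + u\right) 5 = 5 r + 5 u$)
$V = - \frac{23}{49}$ ($V = \frac{82 + \left(5 \cdot 2 + 5 \cdot 0\right)}{-94 - 102} = \frac{82 + \left(10 + 0\right)}{-196} = - \frac{82 + 10}{196} = \left(- \frac{1}{196}\right) 92 = - \frac{23}{49} \approx -0.46939$)
$V + G{\left(m \right)} = - \frac{23}{49} - 85 = - \frac{4188}{49}$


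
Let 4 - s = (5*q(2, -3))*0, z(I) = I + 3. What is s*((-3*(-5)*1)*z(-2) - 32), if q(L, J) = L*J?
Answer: -68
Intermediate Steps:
z(I) = 3 + I
q(L, J) = J*L
s = 4 (s = 4 - 5*(-3*2)*0 = 4 - 5*(-6)*0 = 4 - (-30)*0 = 4 - 1*0 = 4 + 0 = 4)
s*((-3*(-5)*1)*z(-2) - 32) = 4*((-3*(-5)*1)*(3 - 2) - 32) = 4*((15*1)*1 - 32) = 4*(15*1 - 32) = 4*(15 - 32) = 4*(-17) = -68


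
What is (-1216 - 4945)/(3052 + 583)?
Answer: -6161/3635 ≈ -1.6949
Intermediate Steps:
(-1216 - 4945)/(3052 + 583) = -6161/3635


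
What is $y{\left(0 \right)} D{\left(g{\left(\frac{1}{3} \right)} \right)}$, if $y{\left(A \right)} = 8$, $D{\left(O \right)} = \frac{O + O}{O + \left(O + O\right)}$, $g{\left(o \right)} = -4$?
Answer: $\frac{16}{3} \approx 5.3333$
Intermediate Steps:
$D{\left(O \right)} = \frac{2}{3}$ ($D{\left(O \right)} = \frac{2 O}{O + 2 O} = \frac{2 O}{3 O} = 2 O \frac{1}{3 O} = \frac{2}{3}$)
$y{\left(0 \right)} D{\left(g{\left(\frac{1}{3} \right)} \right)} = 8 \cdot \frac{2}{3} = \frac{16}{3}$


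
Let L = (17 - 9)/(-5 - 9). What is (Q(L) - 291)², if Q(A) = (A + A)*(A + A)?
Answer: 201498025/2401 ≈ 83923.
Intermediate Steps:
L = -4/7 (L = 8/(-14) = 8*(-1/14) = -4/7 ≈ -0.57143)
Q(A) = 4*A² (Q(A) = (2*A)*(2*A) = 4*A²)
(Q(L) - 291)² = (4*(-4/7)² - 291)² = (4*(16/49) - 291)² = (64/49 - 291)² = (-14195/49)² = 201498025/2401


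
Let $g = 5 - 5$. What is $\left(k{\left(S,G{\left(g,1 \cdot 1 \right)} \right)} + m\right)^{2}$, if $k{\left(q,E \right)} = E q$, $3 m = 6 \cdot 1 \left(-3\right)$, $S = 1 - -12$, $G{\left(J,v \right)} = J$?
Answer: $36$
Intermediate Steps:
$g = 0$
$S = 13$ ($S = 1 + 12 = 13$)
$m = -6$ ($m = \frac{6 \cdot 1 \left(-3\right)}{3} = \frac{6 \left(-3\right)}{3} = \frac{1}{3} \left(-18\right) = -6$)
$\left(k{\left(S,G{\left(g,1 \cdot 1 \right)} \right)} + m\right)^{2} = \left(0 \cdot 13 - 6\right)^{2} = \left(0 - 6\right)^{2} = \left(-6\right)^{2} = 36$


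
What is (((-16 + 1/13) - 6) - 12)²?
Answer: 194481/169 ≈ 1150.8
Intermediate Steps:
(((-16 + 1/13) - 6) - 12)² = ((-207/13 - 6) - 12)² = (-285/13 - 12)² = (-441/13)² = 194481/169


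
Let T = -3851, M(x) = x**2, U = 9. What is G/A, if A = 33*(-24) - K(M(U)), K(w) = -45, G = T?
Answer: 3851/747 ≈ 5.1553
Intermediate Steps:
G = -3851
A = -747 (A = 33*(-24) - 1*(-45) = -792 + 45 = -747)
G/A = -3851/(-747) = -3851*(-1/747) = 3851/747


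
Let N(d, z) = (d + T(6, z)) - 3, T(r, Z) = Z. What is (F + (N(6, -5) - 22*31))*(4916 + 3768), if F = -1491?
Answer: -18887700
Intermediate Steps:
N(d, z) = -3 + d + z (N(d, z) = (d + z) - 3 = -3 + d + z)
(F + (N(6, -5) - 22*31))*(4916 + 3768) = (-1491 + ((-3 + 6 - 5) - 22*31))*(4916 + 3768) = (-1491 + (-2 - 682))*8684 = (-1491 - 684)*8684 = -2175*8684 = -18887700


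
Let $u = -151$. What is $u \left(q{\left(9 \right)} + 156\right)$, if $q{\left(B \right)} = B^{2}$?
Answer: $-35787$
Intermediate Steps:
$u \left(q{\left(9 \right)} + 156\right) = - 151 \left(9^{2} + 156\right) = - 151 \left(81 + 156\right) = \left(-151\right) 237 = -35787$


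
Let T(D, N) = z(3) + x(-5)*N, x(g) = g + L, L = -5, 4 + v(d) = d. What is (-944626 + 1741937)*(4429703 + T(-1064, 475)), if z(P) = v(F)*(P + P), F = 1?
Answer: 3528049349785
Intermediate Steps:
v(d) = -4 + d
z(P) = -6*P (z(P) = (-4 + 1)*(P + P) = -6*P)
x(g) = -5 + g (x(g) = g - 5 = -5 + g)
T(D, N) = -18 - 10*N (T(D, N) = -6*3 + (-5 - 5)*N = -18 - 10*N)
(-944626 + 1741937)*(4429703 + T(-1064, 475)) = (-944626 + 1741937)*(4429703 + (-18 - 10*475)) = 797311*(4429703 + (-18 - 4750)) = 797311*(4429703 - 4768) = 797311*4424935 = 3528049349785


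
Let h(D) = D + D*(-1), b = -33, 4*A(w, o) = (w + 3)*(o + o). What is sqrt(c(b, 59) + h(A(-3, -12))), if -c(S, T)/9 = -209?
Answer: 3*sqrt(209) ≈ 43.370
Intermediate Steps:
A(w, o) = o*(3 + w)/2 (A(w, o) = ((w + 3)*(o + o))/4 = ((3 + w)*(2*o))/4 = (2*o*(3 + w))/4 = o*(3 + w)/2)
h(D) = 0 (h(D) = D - D = 0)
c(S, T) = 1881 (c(S, T) = -9*(-209) = 1881)
sqrt(c(b, 59) + h(A(-3, -12))) = sqrt(1881 + 0) = sqrt(1881) = 3*sqrt(209)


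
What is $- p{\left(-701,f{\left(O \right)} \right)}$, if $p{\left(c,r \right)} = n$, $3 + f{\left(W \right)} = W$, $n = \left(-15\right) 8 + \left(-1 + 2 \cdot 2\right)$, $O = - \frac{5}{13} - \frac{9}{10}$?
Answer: $117$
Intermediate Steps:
$O = - \frac{167}{130}$ ($O = \left(-5\right) \frac{1}{13} - \frac{9}{10} = - \frac{5}{13} - \frac{9}{10} = - \frac{167}{130} \approx -1.2846$)
$n = -117$ ($n = -120 + \left(-1 + 4\right) = -120 + 3 = -117$)
$f{\left(W \right)} = -3 + W$
$p{\left(c,r \right)} = -117$
$- p{\left(-701,f{\left(O \right)} \right)} = \left(-1\right) \left(-117\right) = 117$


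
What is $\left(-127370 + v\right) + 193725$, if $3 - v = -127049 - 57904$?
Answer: $251311$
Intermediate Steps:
$v = 184956$ ($v = 3 - \left(-127049 - 57904\right) = 3 - -184953 = 3 + 184953 = 184956$)
$\left(-127370 + v\right) + 193725 = \left(-127370 + 184956\right) + 193725 = 57586 + 193725 = 251311$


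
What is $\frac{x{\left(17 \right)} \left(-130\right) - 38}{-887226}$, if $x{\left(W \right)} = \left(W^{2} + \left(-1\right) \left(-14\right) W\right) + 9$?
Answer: $\frac{34859}{443613} \approx 0.07858$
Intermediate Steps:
$x{\left(W \right)} = 9 + W^{2} + 14 W$ ($x{\left(W \right)} = \left(W^{2} + 14 W\right) + 9 = 9 + W^{2} + 14 W$)
$\frac{x{\left(17 \right)} \left(-130\right) - 38}{-887226} = \frac{\left(9 + 17^{2} + 14 \cdot 17\right) \left(-130\right) - 38}{-887226} = \left(\left(9 + 289 + 238\right) \left(-130\right) - 38\right) \left(- \frac{1}{887226}\right) = \left(536 \left(-130\right) - 38\right) \left(- \frac{1}{887226}\right) = \left(-69680 - 38\right) \left(- \frac{1}{887226}\right) = \left(-69718\right) \left(- \frac{1}{887226}\right) = \frac{34859}{443613}$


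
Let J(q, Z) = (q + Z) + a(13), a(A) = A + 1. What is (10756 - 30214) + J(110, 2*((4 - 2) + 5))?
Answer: -19320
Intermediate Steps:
a(A) = 1 + A
J(q, Z) = 14 + Z + q (J(q, Z) = (q + Z) + (1 + 13) = (Z + q) + 14 = 14 + Z + q)
(10756 - 30214) + J(110, 2*((4 - 2) + 5)) = (10756 - 30214) + (14 + 2*((4 - 2) + 5) + 110) = -19458 + (14 + 2*(2 + 5) + 110) = -19458 + (14 + 2*7 + 110) = -19458 + (14 + 14 + 110) = -19458 + 138 = -19320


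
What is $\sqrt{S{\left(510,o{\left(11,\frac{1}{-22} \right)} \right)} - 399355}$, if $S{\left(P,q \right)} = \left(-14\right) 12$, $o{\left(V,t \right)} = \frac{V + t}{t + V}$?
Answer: $i \sqrt{399523} \approx 632.08 i$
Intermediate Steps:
$o{\left(V,t \right)} = 1$ ($o{\left(V,t \right)} = \frac{V + t}{V + t} = 1$)
$S{\left(P,q \right)} = -168$
$\sqrt{S{\left(510,o{\left(11,\frac{1}{-22} \right)} \right)} - 399355} = \sqrt{-168 - 399355} = \sqrt{-399523} = i \sqrt{399523}$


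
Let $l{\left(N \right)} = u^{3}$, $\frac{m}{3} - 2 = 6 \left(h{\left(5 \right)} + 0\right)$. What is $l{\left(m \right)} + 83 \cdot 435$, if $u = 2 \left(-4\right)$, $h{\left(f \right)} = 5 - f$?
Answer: $35593$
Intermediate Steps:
$m = 6$ ($m = 6 + 3 \cdot 6 \left(\left(5 - 5\right) + 0\right) = 6 + 3 \cdot 6 \left(0 + 0\right) = 6 + 3 \cdot 6 \cdot 0 = 6 + 3 \cdot 0 = 6 + 0 = 6$)
$u = -8$
$l{\left(N \right)} = -512$ ($l{\left(N \right)} = \left(-8\right)^{3} = -512$)
$l{\left(m \right)} + 83 \cdot 435 = -512 + 83 \cdot 435 = -512 + 36105 = 35593$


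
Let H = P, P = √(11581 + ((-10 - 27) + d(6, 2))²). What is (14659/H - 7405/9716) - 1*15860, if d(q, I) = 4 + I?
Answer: -154103165/9716 + 14659*√12542/12542 ≈ -15730.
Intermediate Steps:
P = √12542 (P = √(11581 + ((-10 - 27) + (4 + 2))²) = √(11581 + (-37 + 6)²) = √(11581 + (-31)²) = √(11581 + 961) = √12542 ≈ 111.99)
H = √12542 ≈ 111.99
(14659/H - 7405/9716) - 1*15860 = (14659/(√12542) - 7405/9716) - 1*15860 = (14659*(√12542/12542) - 7405*1/9716) - 15860 = (14659*√12542/12542 - 7405/9716) - 15860 = (-7405/9716 + 14659*√12542/12542) - 15860 = -154103165/9716 + 14659*√12542/12542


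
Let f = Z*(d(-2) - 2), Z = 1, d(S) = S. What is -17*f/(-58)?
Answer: -34/29 ≈ -1.1724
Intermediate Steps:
f = -4 (f = 1*(-2 - 2) = 1*(-4) = -4)
-17*f/(-58) = -(-68)/(-58) = -(-68)*(-1)/58 = -17*2/29 = -34/29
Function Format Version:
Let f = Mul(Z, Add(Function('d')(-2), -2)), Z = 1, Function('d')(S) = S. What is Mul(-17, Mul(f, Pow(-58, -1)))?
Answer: Rational(-34, 29) ≈ -1.1724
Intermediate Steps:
f = -4 (f = Mul(1, Add(-2, -2)) = Mul(1, -4) = -4)
Mul(-17, Mul(f, Pow(-58, -1))) = Mul(-17, Mul(-4, Pow(-58, -1))) = Mul(-17, Mul(-4, Rational(-1, 58))) = Mul(-17, Rational(2, 29)) = Rational(-34, 29)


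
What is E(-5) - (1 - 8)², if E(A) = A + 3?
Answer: -51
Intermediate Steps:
E(A) = 3 + A
E(-5) - (1 - 8)² = (3 - 5) - (1 - 8)² = -2 - 1*(-7)² = -2 - 1*49 = -2 - 49 = -51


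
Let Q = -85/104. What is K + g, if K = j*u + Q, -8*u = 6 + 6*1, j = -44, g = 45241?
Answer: 4711843/104 ≈ 45306.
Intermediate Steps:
Q = -85/104 (Q = -85*1/104 = -85/104 ≈ -0.81731)
u = -3/2 (u = -(6 + 6*1)/8 = -(6 + 6)/8 = -⅛*12 = -3/2 ≈ -1.5000)
K = 6779/104 (K = -44*(-3/2) - 85/104 = 66 - 85/104 = 6779/104 ≈ 65.183)
K + g = 6779/104 + 45241 = 4711843/104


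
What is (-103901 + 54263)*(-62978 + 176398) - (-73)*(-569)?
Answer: -5629983497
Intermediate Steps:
(-103901 + 54263)*(-62978 + 176398) - (-73)*(-569) = -49638*113420 - 1*41537 = -5629941960 - 41537 = -5629983497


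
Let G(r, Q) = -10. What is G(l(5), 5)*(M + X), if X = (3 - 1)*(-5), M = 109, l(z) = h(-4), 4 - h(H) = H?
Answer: -990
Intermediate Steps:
h(H) = 4 - H
l(z) = 8 (l(z) = 4 - 1*(-4) = 4 + 4 = 8)
X = -10 (X = 2*(-5) = -10)
G(l(5), 5)*(M + X) = -10*(109 - 10) = -10*99 = -990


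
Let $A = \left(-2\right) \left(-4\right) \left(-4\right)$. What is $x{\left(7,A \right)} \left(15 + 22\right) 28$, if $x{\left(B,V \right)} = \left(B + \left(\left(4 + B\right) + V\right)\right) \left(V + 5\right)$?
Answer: $391608$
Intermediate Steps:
$A = -32$ ($A = 8 \left(-4\right) = -32$)
$x{\left(B,V \right)} = \left(5 + V\right) \left(4 + V + 2 B\right)$ ($x{\left(B,V \right)} = \left(B + \left(4 + B + V\right)\right) \left(5 + V\right) = \left(4 + V + 2 B\right) \left(5 + V\right) = \left(5 + V\right) \left(4 + V + 2 B\right)$)
$x{\left(7,A \right)} \left(15 + 22\right) 28 = \left(20 + \left(-32\right)^{2} + 9 \left(-32\right) + 10 \cdot 7 + 2 \cdot 7 \left(-32\right)\right) \left(15 + 22\right) 28 = \left(20 + 1024 - 288 + 70 - 448\right) 37 \cdot 28 = 378 \cdot 37 \cdot 28 = 13986 \cdot 28 = 391608$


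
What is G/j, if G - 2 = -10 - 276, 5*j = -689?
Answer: 1420/689 ≈ 2.0610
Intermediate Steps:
j = -689/5 (j = (⅕)*(-689) = -689/5 ≈ -137.80)
G = -284 (G = 2 + (-10 - 276) = 2 - 286 = -284)
G/j = -284/(-689/5) = -284*(-5/689) = 1420/689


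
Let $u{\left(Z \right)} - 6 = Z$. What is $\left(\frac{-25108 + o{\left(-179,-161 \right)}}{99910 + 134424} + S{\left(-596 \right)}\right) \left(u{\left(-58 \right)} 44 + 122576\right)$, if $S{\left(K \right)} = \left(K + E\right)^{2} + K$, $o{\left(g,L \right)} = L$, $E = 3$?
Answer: $\frac{4947663668474352}{117167} \approx 4.2227 \cdot 10^{10}$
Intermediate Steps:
$u{\left(Z \right)} = 6 + Z$
$S{\left(K \right)} = K + \left(3 + K\right)^{2}$ ($S{\left(K \right)} = \left(K + 3\right)^{2} + K = \left(3 + K\right)^{2} + K = K + \left(3 + K\right)^{2}$)
$\left(\frac{-25108 + o{\left(-179,-161 \right)}}{99910 + 134424} + S{\left(-596 \right)}\right) \left(u{\left(-58 \right)} 44 + 122576\right) = \left(\frac{-25108 - 161}{99910 + 134424} - \left(596 - \left(3 - 596\right)^{2}\right)\right) \left(\left(6 - 58\right) 44 + 122576\right) = \left(- \frac{25269}{234334} - \left(596 - \left(-593\right)^{2}\right)\right) \left(\left(-52\right) 44 + 122576\right) = \left(\left(-25269\right) \frac{1}{234334} + \left(-596 + 351649\right)\right) \left(-2288 + 122576\right) = \left(- \frac{25269}{234334} + 351053\right) 120288 = \frac{82263628433}{234334} \cdot 120288 = \frac{4947663668474352}{117167}$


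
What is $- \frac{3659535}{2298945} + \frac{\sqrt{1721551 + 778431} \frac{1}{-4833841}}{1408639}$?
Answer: $- \frac{22179}{13933} - \frac{\sqrt{2499982}}{6809136952399} \approx -1.5918$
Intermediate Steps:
$- \frac{3659535}{2298945} + \frac{\sqrt{1721551 + 778431} \frac{1}{-4833841}}{1408639} = \left(-3659535\right) \frac{1}{2298945} + \sqrt{2499982} \left(- \frac{1}{4833841}\right) \frac{1}{1408639} = - \frac{22179}{13933} + - \frac{\sqrt{2499982}}{4833841} \cdot \frac{1}{1408639} = - \frac{22179}{13933} - \frac{\sqrt{2499982}}{6809136952399}$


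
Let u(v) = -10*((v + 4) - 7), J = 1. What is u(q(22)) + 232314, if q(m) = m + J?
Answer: 232114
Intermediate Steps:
q(m) = 1 + m (q(m) = m + 1 = 1 + m)
u(v) = 30 - 10*v (u(v) = -10*((4 + v) - 7) = -10*(-3 + v) = 30 - 10*v)
u(q(22)) + 232314 = (30 - 10*(1 + 22)) + 232314 = (30 - 10*23) + 232314 = (30 - 230) + 232314 = -200 + 232314 = 232114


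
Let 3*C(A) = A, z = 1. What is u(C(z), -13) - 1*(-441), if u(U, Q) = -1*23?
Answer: 418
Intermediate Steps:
C(A) = A/3
u(U, Q) = -23
u(C(z), -13) - 1*(-441) = -23 - 1*(-441) = -23 + 441 = 418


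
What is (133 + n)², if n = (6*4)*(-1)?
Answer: 11881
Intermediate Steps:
n = -24 (n = 24*(-1) = -24)
(133 + n)² = (133 - 24)² = 109² = 11881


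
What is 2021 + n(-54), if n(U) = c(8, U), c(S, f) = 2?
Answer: 2023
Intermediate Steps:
n(U) = 2
2021 + n(-54) = 2021 + 2 = 2023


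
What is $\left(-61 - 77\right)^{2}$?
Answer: $19044$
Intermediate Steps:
$\left(-61 - 77\right)^{2} = \left(-138\right)^{2} = 19044$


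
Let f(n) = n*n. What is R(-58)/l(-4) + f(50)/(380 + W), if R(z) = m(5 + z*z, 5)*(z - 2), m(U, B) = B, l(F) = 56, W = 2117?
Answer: -152275/34958 ≈ -4.3559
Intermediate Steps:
R(z) = -10 + 5*z (R(z) = 5*(z - 2) = 5*(-2 + z) = -10 + 5*z)
f(n) = n²
R(-58)/l(-4) + f(50)/(380 + W) = (-10 + 5*(-58))/56 + 50²/(380 + 2117) = (-10 - 290)*(1/56) + 2500/2497 = -300*1/56 + 2500*(1/2497) = -75/14 + 2500/2497 = -152275/34958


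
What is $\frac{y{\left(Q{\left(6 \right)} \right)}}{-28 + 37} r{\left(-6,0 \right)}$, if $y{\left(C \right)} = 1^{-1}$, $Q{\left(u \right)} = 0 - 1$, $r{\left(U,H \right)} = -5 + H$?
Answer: $- \frac{5}{9} \approx -0.55556$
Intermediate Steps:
$Q{\left(u \right)} = -1$
$y{\left(C \right)} = 1$
$\frac{y{\left(Q{\left(6 \right)} \right)}}{-28 + 37} r{\left(-6,0 \right)} = 1 \frac{1}{-28 + 37} \left(-5 + 0\right) = 1 \cdot \frac{1}{9} \left(-5\right) = \frac{1}{9} \left(-5\right) = - \frac{5}{9}$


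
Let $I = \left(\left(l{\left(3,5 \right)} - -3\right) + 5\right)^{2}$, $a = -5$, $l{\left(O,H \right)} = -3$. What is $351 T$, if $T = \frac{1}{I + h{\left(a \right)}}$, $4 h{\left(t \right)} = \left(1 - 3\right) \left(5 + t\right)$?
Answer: $\frac{351}{25} \approx 14.04$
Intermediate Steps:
$h{\left(t \right)} = - \frac{5}{2} - \frac{t}{2}$ ($h{\left(t \right)} = \frac{\left(1 - 3\right) \left(5 + t\right)}{4} = \frac{\left(-2\right) \left(5 + t\right)}{4} = \frac{-10 - 2 t}{4} = - \frac{5}{2} - \frac{t}{2}$)
$I = 25$ ($I = \left(\left(-3 - -3\right) + 5\right)^{2} = \left(\left(-3 + 3\right) + 5\right)^{2} = \left(0 + 5\right)^{2} = 5^{2} = 25$)
$T = \frac{1}{25}$ ($T = \frac{1}{25 - 0} = \frac{1}{25 + \left(- \frac{5}{2} + \frac{5}{2}\right)} = \frac{1}{25 + 0} = \frac{1}{25} \approx 0.04$)
$351 T = 351 \cdot \frac{1}{25} = \frac{351}{25}$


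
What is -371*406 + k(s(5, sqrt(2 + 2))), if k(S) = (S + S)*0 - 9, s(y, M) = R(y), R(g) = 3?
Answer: -150635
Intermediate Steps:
s(y, M) = 3
k(S) = -9 (k(S) = (2*S)*0 - 9 = 0 - 9 = -9)
-371*406 + k(s(5, sqrt(2 + 2))) = -371*406 - 9 = -150626 - 9 = -150635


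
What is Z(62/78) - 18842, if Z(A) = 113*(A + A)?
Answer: -727832/39 ≈ -18662.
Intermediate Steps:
Z(A) = 226*A (Z(A) = 113*(2*A) = 226*A)
Z(62/78) - 18842 = 226*(62/78) - 18842 = 226*(62*(1/78)) - 18842 = 226*(31/39) - 18842 = 7006/39 - 18842 = -727832/39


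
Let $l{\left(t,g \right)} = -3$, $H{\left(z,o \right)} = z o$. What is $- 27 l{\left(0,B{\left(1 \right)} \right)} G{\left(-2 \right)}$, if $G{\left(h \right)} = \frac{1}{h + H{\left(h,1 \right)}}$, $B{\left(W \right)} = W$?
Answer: $- \frac{81}{4} \approx -20.25$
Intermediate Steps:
$H{\left(z,o \right)} = o z$
$G{\left(h \right)} = \frac{1}{2 h}$ ($G{\left(h \right)} = \frac{1}{h + 1 h} = \frac{1}{h + h} = \frac{1}{2 h}$)
$- 27 l{\left(0,B{\left(1 \right)} \right)} G{\left(-2 \right)} = \left(-27\right) \left(-3\right) \frac{1}{2 \left(-2\right)} = 81 \cdot \frac{1}{2} \left(- \frac{1}{2}\right) = 81 \left(- \frac{1}{4}\right) = - \frac{81}{4}$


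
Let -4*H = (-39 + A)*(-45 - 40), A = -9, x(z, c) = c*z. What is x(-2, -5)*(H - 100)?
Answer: -11200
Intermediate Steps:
H = -1020 (H = -(-39 - 9)*(-45 - 40)/4 = -(-12)*(-85) = -1/4*4080 = -1020)
x(-2, -5)*(H - 100) = (-5*(-2))*(-1020 - 100) = 10*(-1120) = -11200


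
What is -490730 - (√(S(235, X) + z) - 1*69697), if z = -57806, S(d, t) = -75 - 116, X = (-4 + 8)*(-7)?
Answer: -421033 - I*√57997 ≈ -4.2103e+5 - 240.83*I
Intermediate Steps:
X = -28 (X = 4*(-7) = -28)
S(d, t) = -191
-490730 - (√(S(235, X) + z) - 1*69697) = -490730 - (√(-191 - 57806) - 1*69697) = -490730 - (√(-57997) - 69697) = -490730 - (I*√57997 - 69697) = -490730 - (-69697 + I*√57997) = -490730 + (69697 - I*√57997) = -421033 - I*√57997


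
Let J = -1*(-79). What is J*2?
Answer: 158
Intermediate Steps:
J = 79
J*2 = 79*2 = 158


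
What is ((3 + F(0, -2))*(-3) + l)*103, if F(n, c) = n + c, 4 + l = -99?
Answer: -10918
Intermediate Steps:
l = -103 (l = -4 - 99 = -103)
F(n, c) = c + n
((3 + F(0, -2))*(-3) + l)*103 = ((3 + (-2 + 0))*(-3) - 103)*103 = ((3 - 2)*(-3) - 103)*103 = (1*(-3) - 103)*103 = (-3 - 103)*103 = -106*103 = -10918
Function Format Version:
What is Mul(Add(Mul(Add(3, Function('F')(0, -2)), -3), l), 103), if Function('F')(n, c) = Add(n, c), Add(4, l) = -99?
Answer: -10918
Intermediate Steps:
l = -103 (l = Add(-4, -99) = -103)
Function('F')(n, c) = Add(c, n)
Mul(Add(Mul(Add(3, Function('F')(0, -2)), -3), l), 103) = Mul(Add(Mul(Add(3, Add(-2, 0)), -3), -103), 103) = Mul(Add(Mul(Add(3, -2), -3), -103), 103) = Mul(Add(Mul(1, -3), -103), 103) = Mul(Add(-3, -103), 103) = Mul(-106, 103) = -10918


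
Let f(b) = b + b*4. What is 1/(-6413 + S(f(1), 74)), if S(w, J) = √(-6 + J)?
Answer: -6413/41126501 - 2*√17/41126501 ≈ -0.00015613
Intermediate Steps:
f(b) = 5*b (f(b) = b + 4*b = 5*b)
1/(-6413 + S(f(1), 74)) = 1/(-6413 + √(-6 + 74)) = 1/(-6413 + √68) = 1/(-6413 + 2*√17)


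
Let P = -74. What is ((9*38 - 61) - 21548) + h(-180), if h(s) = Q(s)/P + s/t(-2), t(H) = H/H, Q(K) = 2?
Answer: -793540/37 ≈ -21447.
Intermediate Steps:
t(H) = 1
h(s) = -1/37 + s (h(s) = 2/(-74) + s/1 = 2*(-1/74) + s*1 = -1/37 + s)
((9*38 - 61) - 21548) + h(-180) = ((9*38 - 61) - 21548) + (-1/37 - 180) = ((342 - 61) - 21548) - 6661/37 = (281 - 21548) - 6661/37 = -21267 - 6661/37 = -793540/37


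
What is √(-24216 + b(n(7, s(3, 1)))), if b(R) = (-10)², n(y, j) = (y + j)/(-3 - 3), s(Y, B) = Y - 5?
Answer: 2*I*√6029 ≈ 155.29*I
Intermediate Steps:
s(Y, B) = -5 + Y
n(y, j) = -j/6 - y/6 (n(y, j) = (j + y)/(-6) = (j + y)*(-⅙) = -j/6 - y/6)
b(R) = 100
√(-24216 + b(n(7, s(3, 1)))) = √(-24216 + 100) = √(-24116) = 2*I*√6029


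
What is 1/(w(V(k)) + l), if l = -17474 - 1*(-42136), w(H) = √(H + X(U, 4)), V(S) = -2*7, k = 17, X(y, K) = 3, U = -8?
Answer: 2242/55292205 - I*√11/608214255 ≈ 4.0548e-5 - 5.4531e-9*I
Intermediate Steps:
V(S) = -14
w(H) = √(3 + H) (w(H) = √(H + 3) = √(3 + H))
l = 24662 (l = -17474 + 42136 = 24662)
1/(w(V(k)) + l) = 1/(√(3 - 14) + 24662) = 1/(√(-11) + 24662) = 1/(I*√11 + 24662) = 1/(24662 + I*√11)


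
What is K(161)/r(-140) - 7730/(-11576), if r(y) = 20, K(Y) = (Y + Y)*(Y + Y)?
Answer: 150050073/28940 ≈ 5184.9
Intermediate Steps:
K(Y) = 4*Y² (K(Y) = (2*Y)*(2*Y) = 4*Y²)
K(161)/r(-140) - 7730/(-11576) = (4*161²)/20 - 7730/(-11576) = (4*25921)*(1/20) - 7730*(-1/11576) = 103684*(1/20) + 3865/5788 = 25921/5 + 3865/5788 = 150050073/28940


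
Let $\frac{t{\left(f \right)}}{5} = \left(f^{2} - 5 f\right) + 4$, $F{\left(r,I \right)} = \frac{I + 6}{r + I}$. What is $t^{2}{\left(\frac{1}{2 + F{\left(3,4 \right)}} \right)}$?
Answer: $\frac{57229225}{331776} \approx 172.49$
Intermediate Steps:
$F{\left(r,I \right)} = \frac{6 + I}{I + r}$
$t{\left(f \right)} = 20 - 25 f + 5 f^{2}$ ($t{\left(f \right)} = 5 \left(\left(f^{2} - 5 f\right) + 4\right) = 5 \left(4 + f^{2} - 5 f\right) = 20 - 25 f + 5 f^{2}$)
$t^{2}{\left(\frac{1}{2 + F{\left(3,4 \right)}} \right)} = \left(20 - \frac{25}{2 + \frac{6 + 4}{4 + 3}} + 5 \left(\frac{1}{2 + \frac{6 + 4}{4 + 3}}\right)^{2}\right)^{2} = \left(20 - \frac{25}{2 + \frac{1}{7} \cdot 10} + 5 \left(\frac{1}{2 + \frac{1}{7} \cdot 10}\right)^{2}\right)^{2} = \left(20 - \frac{25}{2 + \frac{10}{7}} + 5 \left(\frac{1}{2 + \frac{10}{7}}\right)^{2}\right)^{2} = \left(20 - \frac{25}{\frac{24}{7}} + 5 \left(\frac{1}{\frac{24}{7}}\right)^{2}\right)^{2} = \left(20 - \frac{175}{24} + 5 \left(\frac{7}{24}\right)^{2}\right)^{2} = \left(20 - \frac{175}{24} + 5 \cdot \frac{49}{576}\right)^{2} = \left(20 - \frac{175}{24} + \frac{245}{576}\right)^{2} = \left(\frac{7565}{576}\right)^{2} = \frac{57229225}{331776}$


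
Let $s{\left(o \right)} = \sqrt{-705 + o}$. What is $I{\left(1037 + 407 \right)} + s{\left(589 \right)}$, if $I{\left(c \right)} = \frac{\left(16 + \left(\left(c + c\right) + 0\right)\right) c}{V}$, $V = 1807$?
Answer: $\frac{4193376}{1807} + 2 i \sqrt{29} \approx 2320.6 + 10.77 i$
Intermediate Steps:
$I{\left(c \right)} = \frac{c \left(16 + 2 c\right)}{1807}$ ($I{\left(c \right)} = \frac{\left(16 + \left(\left(c + c\right) + 0\right)\right) c}{1807} = \left(16 + \left(2 c + 0\right)\right) c \frac{1}{1807} = \left(16 + 2 c\right) c \frac{1}{1807} = c \left(16 + 2 c\right) \frac{1}{1807} = \frac{c \left(16 + 2 c\right)}{1807}$)
$I{\left(1037 + 407 \right)} + s{\left(589 \right)} = \frac{2 \left(1037 + 407\right) \left(8 + \left(1037 + 407\right)\right)}{1807} + \sqrt{-705 + 589} = \frac{2}{1807} \cdot 1444 \left(8 + 1444\right) + \sqrt{-116} = \frac{2}{1807} \cdot 1444 \cdot 1452 + 2 i \sqrt{29} = \frac{4193376}{1807} + 2 i \sqrt{29}$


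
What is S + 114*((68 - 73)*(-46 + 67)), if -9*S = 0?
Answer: -11970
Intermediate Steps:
S = 0 (S = -⅑*0 = 0)
S + 114*((68 - 73)*(-46 + 67)) = 0 + 114*((68 - 73)*(-46 + 67)) = 0 + 114*(-5*21) = 0 + 114*(-105) = 0 - 11970 = -11970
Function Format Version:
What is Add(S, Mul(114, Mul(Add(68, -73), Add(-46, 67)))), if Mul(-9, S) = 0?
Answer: -11970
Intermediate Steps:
S = 0 (S = Mul(Rational(-1, 9), 0) = 0)
Add(S, Mul(114, Mul(Add(68, -73), Add(-46, 67)))) = Add(0, Mul(114, Mul(Add(68, -73), Add(-46, 67)))) = Add(0, Mul(114, Mul(-5, 21))) = Add(0, Mul(114, -105)) = Add(0, -11970) = -11970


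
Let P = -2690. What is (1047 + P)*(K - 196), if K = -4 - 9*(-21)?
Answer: 18073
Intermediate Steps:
K = 185 (K = -4 + 189 = 185)
(1047 + P)*(K - 196) = (1047 - 2690)*(185 - 196) = -1643*(-11) = 18073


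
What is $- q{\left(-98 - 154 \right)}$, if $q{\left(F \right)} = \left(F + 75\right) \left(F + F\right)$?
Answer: $-89208$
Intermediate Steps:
$q{\left(F \right)} = 2 F \left(75 + F\right)$ ($q{\left(F \right)} = \left(75 + F\right) 2 F = 2 F \left(75 + F\right)$)
$- q{\left(-98 - 154 \right)} = - 2 \left(-98 - 154\right) \left(75 - 252\right) = - 2 \left(-252\right) \left(75 - 252\right) = - 2 \left(-252\right) \left(-177\right) = \left(-1\right) 89208 = -89208$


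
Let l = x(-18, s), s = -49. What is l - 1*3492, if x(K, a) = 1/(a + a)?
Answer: -342217/98 ≈ -3492.0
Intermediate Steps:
x(K, a) = 1/(2*a)
l = -1/98 (l = (½)/(-49) = (½)*(-1/49) = -1/98 ≈ -0.010204)
l - 1*3492 = -1/98 - 1*3492 = -1/98 - 3492 = -342217/98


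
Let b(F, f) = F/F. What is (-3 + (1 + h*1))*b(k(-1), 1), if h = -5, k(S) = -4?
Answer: -7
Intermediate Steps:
b(F, f) = 1
(-3 + (1 + h*1))*b(k(-1), 1) = (-3 + (1 - 5*1))*1 = (-3 + (1 - 5))*1 = (-3 - 4)*1 = -7*1 = -7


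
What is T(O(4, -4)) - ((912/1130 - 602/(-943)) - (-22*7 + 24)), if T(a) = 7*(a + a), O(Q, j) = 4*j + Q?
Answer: -159543048/532795 ≈ -299.45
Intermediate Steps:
O(Q, j) = Q + 4*j
T(a) = 14*a (T(a) = 7*(2*a) = 14*a)
T(O(4, -4)) - ((912/1130 - 602/(-943)) - (-22*7 + 24)) = 14*(4 + 4*(-4)) - ((912/1130 - 602/(-943)) - (-22*7 + 24)) = 14*(4 - 16) - ((912*(1/1130) - 602*(-1/943)) - (-154 + 24)) = 14*(-12) - ((456/565 + 602/943) - 1*(-130)) = -168 - (770138/532795 + 130) = -168 - 1*70033488/532795 = -168 - 70033488/532795 = -159543048/532795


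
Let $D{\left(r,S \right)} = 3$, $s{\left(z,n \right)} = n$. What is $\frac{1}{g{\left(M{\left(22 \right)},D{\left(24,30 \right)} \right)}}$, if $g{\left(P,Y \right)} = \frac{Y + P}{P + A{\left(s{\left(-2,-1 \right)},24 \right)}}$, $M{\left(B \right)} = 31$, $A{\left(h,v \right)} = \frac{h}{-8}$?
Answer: $\frac{249}{272} \approx 0.91544$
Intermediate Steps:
$A{\left(h,v \right)} = - \frac{h}{8}$ ($A{\left(h,v \right)} = h \left(- \frac{1}{8}\right) = - \frac{h}{8}$)
$g{\left(P,Y \right)} = \frac{P + Y}{\frac{1}{8} + P}$ ($g{\left(P,Y \right)} = \frac{Y + P}{P - - \frac{1}{8}} = \frac{P + Y}{P + \frac{1}{8}} = \frac{P + Y}{\frac{1}{8} + P}$)
$\frac{1}{g{\left(M{\left(22 \right)},D{\left(24,30 \right)} \right)}} = \frac{1}{8 \frac{1}{1 + 8 \cdot 31} \left(31 + 3\right)} = \frac{1}{8 \frac{1}{1 + 248} \cdot 34} = \frac{1}{8 \cdot \frac{1}{249} \cdot 34} = \frac{1}{\frac{272}{249}} = \frac{249}{272}$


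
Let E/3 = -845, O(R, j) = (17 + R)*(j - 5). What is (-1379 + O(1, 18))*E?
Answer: 2902575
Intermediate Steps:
O(R, j) = (-5 + j)*(17 + R) (O(R, j) = (17 + R)*(-5 + j) = (-5 + j)*(17 + R))
E = -2535 (E = 3*(-845) = -2535)
(-1379 + O(1, 18))*E = (-1379 + (-85 - 5*1 + 17*18 + 1*18))*(-2535) = (-1379 + (-85 - 5 + 306 + 18))*(-2535) = (-1379 + 234)*(-2535) = -1145*(-2535) = 2902575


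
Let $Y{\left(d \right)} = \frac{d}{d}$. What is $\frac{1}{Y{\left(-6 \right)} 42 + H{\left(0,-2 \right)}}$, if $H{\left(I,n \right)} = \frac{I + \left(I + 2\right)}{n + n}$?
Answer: $\frac{2}{83} \approx 0.024096$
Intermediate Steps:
$H{\left(I,n \right)} = \frac{2 + 2 I}{2 n}$ ($H{\left(I,n \right)} = \frac{I + \left(2 + I\right)}{2 n} = \left(2 + 2 I\right) \frac{1}{2 n} = \frac{2 + 2 I}{2 n}$)
$Y{\left(d \right)} = 1$
$\frac{1}{Y{\left(-6 \right)} 42 + H{\left(0,-2 \right)}} = \frac{1}{1 \cdot 42 + \frac{1 + 0}{-2}} = \frac{1}{42 - \frac{1}{2}} = \frac{1}{\frac{83}{2}} = \frac{2}{83}$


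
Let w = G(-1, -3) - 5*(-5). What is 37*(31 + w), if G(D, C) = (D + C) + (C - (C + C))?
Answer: 2035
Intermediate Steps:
G(D, C) = D (G(D, C) = (C + D) + (C - 2*C) = (C + D) - C = D)
w = 24 (w = -1 - 5*(-5) = -1 + 25 = 24)
37*(31 + w) = 37*(31 + 24) = 37*55 = 2035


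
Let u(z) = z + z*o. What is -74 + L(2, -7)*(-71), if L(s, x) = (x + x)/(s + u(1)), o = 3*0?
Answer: 772/3 ≈ 257.33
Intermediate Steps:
o = 0
u(z) = z (u(z) = z + z*0 = z + 0 = z)
L(s, x) = 2*x/(1 + s) (L(s, x) = (x + x)/(s + 1) = (2*x)/(1 + s) = 2*x/(1 + s))
-74 + L(2, -7)*(-71) = -74 + (2*(-7)/(1 + 2))*(-71) = -74 + (2*(-7)/3)*(-71) = -74 + (2*(-7)*(⅓))*(-71) = -74 - 14/3*(-71) = -74 + 994/3 = 772/3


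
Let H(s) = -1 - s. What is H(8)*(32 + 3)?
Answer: -315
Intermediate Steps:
H(8)*(32 + 3) = (-1 - 1*8)*(32 + 3) = (-1 - 8)*35 = -9*35 = -315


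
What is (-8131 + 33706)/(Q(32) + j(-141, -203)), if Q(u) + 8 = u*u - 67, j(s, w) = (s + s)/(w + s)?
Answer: 4398900/163369 ≈ 26.926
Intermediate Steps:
j(s, w) = 2*s/(s + w) (j(s, w) = (2*s)/(s + w) = 2*s/(s + w))
Q(u) = -75 + u² (Q(u) = -8 + (u*u - 67) = -8 + (u² - 67) = -8 + (-67 + u²) = -75 + u²)
(-8131 + 33706)/(Q(32) + j(-141, -203)) = (-8131 + 33706)/((-75 + 32²) + 2*(-141)/(-141 - 203)) = 25575/((-75 + 1024) + 2*(-141)/(-344)) = 25575/(949 + 2*(-141)*(-1/344)) = 25575/(949 + 141/172) = 25575/(163369/172) = 25575*(172/163369) = 4398900/163369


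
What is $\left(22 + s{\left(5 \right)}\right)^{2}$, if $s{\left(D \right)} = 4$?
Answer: $676$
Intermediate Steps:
$\left(22 + s{\left(5 \right)}\right)^{2} = \left(22 + 4\right)^{2} = 26^{2} = 676$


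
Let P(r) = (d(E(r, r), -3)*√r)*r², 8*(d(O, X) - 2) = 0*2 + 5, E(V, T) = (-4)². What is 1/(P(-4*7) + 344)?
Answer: 43/14838566 - 1029*I*√7/29677132 ≈ 2.8979e-6 - 9.1737e-5*I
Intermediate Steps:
E(V, T) = 16
d(O, X) = 21/8 (d(O, X) = 2 + (0*2 + 5)/8 = 2 + (0 + 5)/8 = 2 + (⅛)*5 = 2 + 5/8 = 21/8)
P(r) = 21*r^(5/2)/8 (P(r) = (21*√r/8)*r² = 21*r^(5/2)/8)
1/(P(-4*7) + 344) = 1/(21*(-4*7)^(5/2)/8 + 344) = 1/(21*(-28)^(5/2)/8 + 344) = 1/(21*(1568*I*√7)/8 + 344) = 1/(4116*I*√7 + 344) = 1/(344 + 4116*I*√7)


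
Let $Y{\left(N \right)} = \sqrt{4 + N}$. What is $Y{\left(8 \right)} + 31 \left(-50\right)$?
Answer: $-1550 + 2 \sqrt{3} \approx -1546.5$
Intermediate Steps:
$Y{\left(8 \right)} + 31 \left(-50\right) = \sqrt{4 + 8} + 31 \left(-50\right) = \sqrt{12} - 1550 = 2 \sqrt{3} - 1550 = -1550 + 2 \sqrt{3}$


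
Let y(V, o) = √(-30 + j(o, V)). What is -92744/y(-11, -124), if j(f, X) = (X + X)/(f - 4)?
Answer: 741952*I*√1909/1909 ≈ 16981.0*I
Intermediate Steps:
j(f, X) = 2*X/(-4 + f) (j(f, X) = (2*X)/(-4 + f) = 2*X/(-4 + f))
y(V, o) = √(-30 + 2*V/(-4 + o))
-92744/y(-11, -124) = -92744*(-8*I/√(60 - 11 - 15*(-124))) = -92744*(-8*I/√(60 - 11 + 1860)) = -92744*(-8*I*√1909/1909) = -(-741952)*I*√1909/1909 = 741952*I*√1909/1909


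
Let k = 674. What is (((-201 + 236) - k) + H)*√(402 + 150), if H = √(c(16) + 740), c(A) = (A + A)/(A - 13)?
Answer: -1278*√138 + 4*√25898 ≈ -14369.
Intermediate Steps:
c(A) = 2*A/(-13 + A) (c(A) = (2*A)/(-13 + A) = 2*A/(-13 + A))
H = 2*√1689/3 (H = √(2*16/(-13 + 16) + 740) = √(2*16/3 + 740) = √(2*16*(⅓) + 740) = √(32/3 + 740) = √(2252/3) = 2*√1689/3 ≈ 27.398)
(((-201 + 236) - k) + H)*√(402 + 150) = (((-201 + 236) - 1*674) + 2*√1689/3)*√(402 + 150) = ((35 - 674) + 2*√1689/3)*√552 = (-639 + 2*√1689/3)*(2*√138) = 2*√138*(-639 + 2*√1689/3)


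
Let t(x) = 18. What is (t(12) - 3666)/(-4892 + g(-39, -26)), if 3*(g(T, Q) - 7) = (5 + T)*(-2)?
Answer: 10944/14587 ≈ 0.75026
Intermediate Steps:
g(T, Q) = 11/3 - 2*T/3 (g(T, Q) = 7 + ((5 + T)*(-2))/3 = 7 + (-10 - 2*T)/3 = 7 + (-10/3 - 2*T/3) = 11/3 - 2*T/3)
(t(12) - 3666)/(-4892 + g(-39, -26)) = (18 - 3666)/(-4892 + (11/3 - ⅔*(-39))) = -3648/(-4892 + (11/3 + 26)) = -3648/(-4892 + 89/3) = -3648/(-14587/3) = -3648*(-3/14587) = 10944/14587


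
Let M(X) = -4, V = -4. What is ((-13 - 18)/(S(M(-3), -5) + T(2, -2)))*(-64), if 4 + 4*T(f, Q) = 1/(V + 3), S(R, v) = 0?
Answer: -7936/5 ≈ -1587.2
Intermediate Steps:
T(f, Q) = -5/4 (T(f, Q) = -1 + 1/(4*(-4 + 3)) = -1 + (¼)/(-1) = -1 + (¼)*(-1) = -1 - ¼ = -5/4)
((-13 - 18)/(S(M(-3), -5) + T(2, -2)))*(-64) = ((-13 - 18)/(0 - 5/4))*(-64) = -31/(-5/4)*(-64) = -31*(-⅘)*(-64) = (124/5)*(-64) = -7936/5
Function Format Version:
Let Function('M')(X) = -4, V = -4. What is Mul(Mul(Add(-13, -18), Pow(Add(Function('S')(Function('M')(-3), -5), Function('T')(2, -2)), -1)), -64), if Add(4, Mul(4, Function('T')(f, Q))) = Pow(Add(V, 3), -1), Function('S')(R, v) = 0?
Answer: Rational(-7936, 5) ≈ -1587.2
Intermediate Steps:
Function('T')(f, Q) = Rational(-5, 4) (Function('T')(f, Q) = Add(-1, Mul(Rational(1, 4), Pow(Add(-4, 3), -1))) = Add(-1, Mul(Rational(1, 4), Pow(-1, -1))) = Add(-1, Mul(Rational(1, 4), -1)) = Add(-1, Rational(-1, 4)) = Rational(-5, 4))
Mul(Mul(Add(-13, -18), Pow(Add(Function('S')(Function('M')(-3), -5), Function('T')(2, -2)), -1)), -64) = Mul(Mul(Add(-13, -18), Pow(Add(0, Rational(-5, 4)), -1)), -64) = Mul(Mul(-31, Pow(Rational(-5, 4), -1)), -64) = Mul(Mul(-31, Rational(-4, 5)), -64) = Mul(Rational(124, 5), -64) = Rational(-7936, 5)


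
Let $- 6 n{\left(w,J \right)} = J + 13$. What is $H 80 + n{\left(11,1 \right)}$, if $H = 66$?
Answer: $\frac{15833}{3} \approx 5277.7$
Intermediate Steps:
$n{\left(w,J \right)} = - \frac{13}{6} - \frac{J}{6}$ ($n{\left(w,J \right)} = - \frac{J + 13}{6} = - \frac{13 + J}{6} = - \frac{13}{6} - \frac{J}{6}$)
$H 80 + n{\left(11,1 \right)} = 66 \cdot 80 - \frac{7}{3} = 5280 - \frac{7}{3} = \frac{15833}{3}$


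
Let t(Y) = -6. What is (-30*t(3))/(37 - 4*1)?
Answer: 60/11 ≈ 5.4545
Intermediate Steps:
(-30*t(3))/(37 - 4*1) = (-30*(-6))/(37 - 4*1) = 180/(37 - 4) = 180/33 = 180*(1/33) = 60/11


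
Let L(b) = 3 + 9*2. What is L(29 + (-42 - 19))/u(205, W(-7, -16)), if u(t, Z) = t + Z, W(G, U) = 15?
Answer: 21/220 ≈ 0.095455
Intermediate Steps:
u(t, Z) = Z + t
L(b) = 21 (L(b) = 3 + 18 = 21)
L(29 + (-42 - 19))/u(205, W(-7, -16)) = 21/(15 + 205) = 21/220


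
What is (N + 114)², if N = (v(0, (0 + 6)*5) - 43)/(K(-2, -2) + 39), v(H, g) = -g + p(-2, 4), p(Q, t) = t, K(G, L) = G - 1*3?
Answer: 14493249/1156 ≈ 12537.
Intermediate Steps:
K(G, L) = -3 + G (K(G, L) = G - 3 = -3 + G)
v(H, g) = 4 - g (v(H, g) = -g + 4 = 4 - g)
N = -69/34 (N = ((4 - (0 + 6)*5) - 43)/((-3 - 2) + 39) = ((4 - 6*5) - 43)/(-5 + 39) = ((4 - 1*30) - 43)/34 = ((4 - 30) - 43)*(1/34) = (-26 - 43)*(1/34) = -69*1/34 = -69/34 ≈ -2.0294)
(N + 114)² = (-69/34 + 114)² = (3807/34)² = 14493249/1156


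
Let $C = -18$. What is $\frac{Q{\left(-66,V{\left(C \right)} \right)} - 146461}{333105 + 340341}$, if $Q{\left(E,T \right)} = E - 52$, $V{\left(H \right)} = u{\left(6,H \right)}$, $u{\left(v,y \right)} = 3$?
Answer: $- \frac{146579}{673446} \approx -0.21766$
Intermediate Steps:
$V{\left(H \right)} = 3$
$Q{\left(E,T \right)} = -52 + E$ ($Q{\left(E,T \right)} = E - 52 = -52 + E$)
$\frac{Q{\left(-66,V{\left(C \right)} \right)} - 146461}{333105 + 340341} = \frac{\left(-52 - 66\right) - 146461}{333105 + 340341} = \frac{-118 - 146461}{673446} = \left(-146579\right) \frac{1}{673446} = - \frac{146579}{673446}$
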